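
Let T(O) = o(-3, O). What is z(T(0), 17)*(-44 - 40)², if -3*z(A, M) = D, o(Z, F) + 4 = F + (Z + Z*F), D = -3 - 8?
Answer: 25872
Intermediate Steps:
D = -11
o(Z, F) = -4 + F + Z + F*Z (o(Z, F) = -4 + (F + (Z + Z*F)) = -4 + (F + (Z + F*Z)) = -4 + (F + Z + F*Z) = -4 + F + Z + F*Z)
T(O) = -7 - 2*O (T(O) = -4 + O - 3 + O*(-3) = -4 + O - 3 - 3*O = -7 - 2*O)
z(A, M) = 11/3 (z(A, M) = -⅓*(-11) = 11/3)
z(T(0), 17)*(-44 - 40)² = 11*(-44 - 40)²/3 = (11/3)*(-84)² = (11/3)*7056 = 25872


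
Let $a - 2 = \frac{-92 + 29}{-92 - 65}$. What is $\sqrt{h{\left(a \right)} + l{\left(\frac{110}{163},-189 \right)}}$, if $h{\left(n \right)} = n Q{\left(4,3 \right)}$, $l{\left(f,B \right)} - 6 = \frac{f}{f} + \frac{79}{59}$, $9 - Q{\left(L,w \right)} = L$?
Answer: $\frac{\sqrt{1745695717}}{9263} \approx 4.5106$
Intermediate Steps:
$Q{\left(L,w \right)} = 9 - L$
$l{\left(f,B \right)} = \frac{492}{59}$ ($l{\left(f,B \right)} = 6 + \left(\frac{f}{f} + \frac{79}{59}\right) = 6 + \left(1 + 79 \cdot \frac{1}{59}\right) = 6 + \left(1 + \frac{79}{59}\right) = 6 + \frac{138}{59} = \frac{492}{59}$)
$a = \frac{377}{157}$ ($a = 2 + \frac{-92 + 29}{-92 - 65} = 2 - \frac{63}{-157} = 2 - - \frac{63}{157} = 2 + \frac{63}{157} = \frac{377}{157} \approx 2.4013$)
$h{\left(n \right)} = 5 n$ ($h{\left(n \right)} = n \left(9 - 4\right) = n 5 = 5 n$)
$\sqrt{h{\left(a \right)} + l{\left(\frac{110}{163},-189 \right)}} = \sqrt{5 \cdot \frac{377}{157} + \frac{492}{59}} = \sqrt{\frac{1885}{157} + \frac{492}{59}} = \sqrt{\frac{188459}{9263}} = \frac{\sqrt{1745695717}}{9263}$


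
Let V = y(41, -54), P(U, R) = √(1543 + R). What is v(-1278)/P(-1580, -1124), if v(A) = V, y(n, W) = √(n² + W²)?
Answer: √1926143/419 ≈ 3.3123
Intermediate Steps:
y(n, W) = √(W² + n²)
V = √4597 (V = √((-54)² + 41²) = √(2916 + 1681) = √4597 ≈ 67.801)
v(A) = √4597
v(-1278)/P(-1580, -1124) = √4597/(√(1543 - 1124)) = √4597/(√419) = √4597*(√419/419) = √1926143/419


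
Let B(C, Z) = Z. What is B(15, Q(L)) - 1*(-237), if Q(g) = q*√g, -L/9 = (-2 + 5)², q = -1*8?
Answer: 237 - 72*I ≈ 237.0 - 72.0*I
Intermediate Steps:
q = -8
L = -81 (L = -9*(-2 + 5)² = -9*3² = -9*9 = -81)
Q(g) = -8*√g
B(15, Q(L)) - 1*(-237) = -72*I - 1*(-237) = -72*I + 237 = 237 - 72*I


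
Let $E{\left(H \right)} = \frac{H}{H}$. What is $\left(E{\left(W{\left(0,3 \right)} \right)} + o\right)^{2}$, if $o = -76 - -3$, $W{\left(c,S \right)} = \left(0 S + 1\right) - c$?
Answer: $5184$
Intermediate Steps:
$W{\left(c,S \right)} = 1 - c$ ($W{\left(c,S \right)} = \left(0 + 1\right) - c = 1 - c$)
$o = -73$ ($o = -76 + 3 = -73$)
$E{\left(H \right)} = 1$
$\left(E{\left(W{\left(0,3 \right)} \right)} + o\right)^{2} = \left(1 - 73\right)^{2} = \left(-72\right)^{2} = 5184$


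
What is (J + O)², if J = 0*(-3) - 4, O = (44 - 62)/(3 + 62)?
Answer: 77284/4225 ≈ 18.292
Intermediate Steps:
O = -18/65 ≈ -0.27692
J = -4 (J = 0 - 4 = -4)
(J + O)² = (-4 - 18/65)² = (-278/65)² = 77284/4225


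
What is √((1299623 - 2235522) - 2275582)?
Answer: I*√3211481 ≈ 1792.1*I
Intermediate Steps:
√((1299623 - 2235522) - 2275582) = √(-935899 - 2275582) = √(-3211481) = I*√3211481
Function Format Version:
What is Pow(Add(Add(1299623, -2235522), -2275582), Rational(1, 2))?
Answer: Mul(I, Pow(3211481, Rational(1, 2))) ≈ Mul(1792.1, I)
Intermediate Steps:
Pow(Add(Add(1299623, -2235522), -2275582), Rational(1, 2)) = Pow(Add(-935899, -2275582), Rational(1, 2)) = Pow(-3211481, Rational(1, 2)) = Mul(I, Pow(3211481, Rational(1, 2)))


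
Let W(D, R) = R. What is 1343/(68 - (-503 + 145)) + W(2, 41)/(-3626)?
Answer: 1213063/386169 ≈ 3.1413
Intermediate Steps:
1343/(68 - (-503 + 145)) + W(2, 41)/(-3626) = 1343/(68 - (-503 + 145)) + 41/(-3626) = 1343/(68 - 1*(-358)) + 41*(-1/3626) = 1343/(68 + 358) - 41/3626 = 1343/426 - 41/3626 = 1213063/386169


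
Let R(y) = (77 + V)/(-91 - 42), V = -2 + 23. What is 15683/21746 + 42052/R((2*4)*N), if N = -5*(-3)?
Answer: -8687286743/152222 ≈ -57070.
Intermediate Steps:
N = 15
V = 21
R(y) = -14/19 (R(y) = (77 + 21)/(-91 - 42) = 98/(-133) = 98*(-1/133) = -14/19)
15683/21746 + 42052/R((2*4)*N) = 15683/21746 + 42052/(-14/19) = 15683*(1/21746) + 42052*(-19/14) = 15683/21746 - 399494/7 = -8687286743/152222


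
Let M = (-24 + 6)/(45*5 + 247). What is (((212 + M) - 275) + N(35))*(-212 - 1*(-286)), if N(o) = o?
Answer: -244829/118 ≈ -2074.8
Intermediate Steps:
M = -9/236 (M = -18/(225 + 247) = -18/472 = -18*1/472 = -9/236 ≈ -0.038136)
(((212 + M) - 275) + N(35))*(-212 - 1*(-286)) = (((212 - 9/236) - 275) + 35)*(-212 - 1*(-286)) = ((50023/236 - 275) + 35)*(-212 + 286) = (-14877/236 + 35)*74 = -6617/236*74 = -244829/118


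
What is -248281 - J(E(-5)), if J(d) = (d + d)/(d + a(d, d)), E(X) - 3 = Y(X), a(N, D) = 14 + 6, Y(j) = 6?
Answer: -7200167/29 ≈ -2.4828e+5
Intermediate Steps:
a(N, D) = 20
E(X) = 9 (E(X) = 3 + 6 = 9)
J(d) = 2*d/(20 + d) (J(d) = (d + d)/(d + 20) = (2*d)/(20 + d) = 2*d/(20 + d))
-248281 - J(E(-5)) = -248281 - 2*9/(20 + 9) = -248281 - 2*9/29 = -248281 - 1*18/29 = -248281 - 18/29 = -7200167/29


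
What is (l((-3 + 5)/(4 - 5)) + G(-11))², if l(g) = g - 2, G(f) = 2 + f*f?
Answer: 14161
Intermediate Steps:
G(f) = 2 + f²
l(g) = -2 + g
(l((-3 + 5)/(4 - 5)) + G(-11))² = ((-2 + (-3 + 5)/(4 - 5)) + (2 + (-11)²))² = ((-2 + 2/(-1)) + (2 + 121))² = ((-2 + 2*(-1)) + 123)² = ((-2 - 2) + 123)² = (-4 + 123)² = 119² = 14161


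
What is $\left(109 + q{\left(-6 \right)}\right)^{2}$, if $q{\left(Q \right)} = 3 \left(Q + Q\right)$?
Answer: $5329$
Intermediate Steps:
$q{\left(Q \right)} = 6 Q$ ($q{\left(Q \right)} = 3 \cdot 2 Q = 6 Q$)
$\left(109 + q{\left(-6 \right)}\right)^{2} = \left(109 + 6 \left(-6\right)\right)^{2} = \left(109 - 36\right)^{2} = 73^{2} = 5329$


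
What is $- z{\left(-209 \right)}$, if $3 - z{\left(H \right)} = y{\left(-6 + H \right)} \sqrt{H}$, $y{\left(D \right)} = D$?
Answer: $-3 - 215 i \sqrt{209} \approx -3.0 - 3108.2 i$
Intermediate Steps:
$z{\left(H \right)} = 3 - \sqrt{H} \left(-6 + H\right)$ ($z{\left(H \right)} = 3 - \left(-6 + H\right) \sqrt{H} = 3 - \sqrt{H} \left(-6 + H\right)$)
$- z{\left(-209 \right)} = - (3 + \sqrt{-209} \left(6 - -209\right)) = - (3 + i \sqrt{209} \left(6 + 209\right)) = - (3 + i \sqrt{209} \cdot 215) = - (3 + 215 i \sqrt{209}) = -3 - 215 i \sqrt{209}$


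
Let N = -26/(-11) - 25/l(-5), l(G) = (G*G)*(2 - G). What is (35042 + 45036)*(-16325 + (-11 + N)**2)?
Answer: -7714229968022/5929 ≈ -1.3011e+9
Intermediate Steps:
l(G) = G**2*(2 - G)
N = 171/77 (N = -26/(-11) - 25*1/(25*(2 - 1*(-5))) = -26*(-1/11) - 25*1/(25*(2 + 5)) = 26/11 - 25/(25*7) = 26/11 - 25/175 = 26/11 - 25*1/175 = 26/11 - 1/7 = 171/77 ≈ 2.2208)
(35042 + 45036)*(-16325 + (-11 + N)**2) = (35042 + 45036)*(-16325 + (-11 + 171/77)**2) = 80078*(-16325 + (-676/77)**2) = 80078*(-16325 + 456976/5929) = 80078*(-96333949/5929) = -7714229968022/5929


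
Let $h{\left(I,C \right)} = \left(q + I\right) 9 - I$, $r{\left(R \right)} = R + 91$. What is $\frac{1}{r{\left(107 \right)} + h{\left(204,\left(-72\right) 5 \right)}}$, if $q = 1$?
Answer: $\frac{1}{1839} \approx 0.00054377$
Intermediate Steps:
$r{\left(R \right)} = 91 + R$
$h{\left(I,C \right)} = 9 + 8 I$ ($h{\left(I,C \right)} = \left(1 + I\right) 9 - I = \left(9 + 9 I\right) - I = 9 + 8 I$)
$\frac{1}{r{\left(107 \right)} + h{\left(204,\left(-72\right) 5 \right)}} = \frac{1}{\left(91 + 107\right) + \left(9 + 8 \cdot 204\right)} = \frac{1}{198 + \left(9 + 1632\right)} = \frac{1}{198 + 1641} = \frac{1}{1839}$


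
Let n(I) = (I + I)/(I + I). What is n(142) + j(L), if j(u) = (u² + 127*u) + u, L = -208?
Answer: 16641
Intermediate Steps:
n(I) = 1 (n(I) = (2*I)/((2*I)) = (2*I)*(1/(2*I)) = 1)
j(u) = u² + 128*u
n(142) + j(L) = 1 - 208*(128 - 208) = 1 - 208*(-80) = 1 + 16640 = 16641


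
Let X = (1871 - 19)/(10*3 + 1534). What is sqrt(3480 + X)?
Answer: sqrt(532206913)/391 ≈ 59.002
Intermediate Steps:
X = 463/391 (X = 1852/(30 + 1534) = 1852/1564 = 1852*(1/1564) = 463/391 ≈ 1.1841)
sqrt(3480 + X) = sqrt(3480 + 463/391) = sqrt(1361143/391) = sqrt(532206913)/391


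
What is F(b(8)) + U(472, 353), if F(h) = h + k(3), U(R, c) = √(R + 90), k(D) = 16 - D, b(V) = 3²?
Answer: 22 + √562 ≈ 45.707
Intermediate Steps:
b(V) = 9
U(R, c) = √(90 + R)
F(h) = 13 + h (F(h) = h + (16 - 1*3) = h + (16 - 3) = h + 13 = 13 + h)
F(b(8)) + U(472, 353) = (13 + 9) + √(90 + 472) = 22 + √562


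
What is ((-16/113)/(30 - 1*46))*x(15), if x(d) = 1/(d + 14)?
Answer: 1/3277 ≈ 0.00030516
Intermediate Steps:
x(d) = 1/(14 + d)
((-16/113)/(30 - 1*46))*x(15) = ((-16/113)/(30 - 1*46))/(14 + 15) = ((-16*1/113)/(30 - 46))/29 = -16/113/(-16)*(1/29) = -16/113*(-1/16)*(1/29) = (1/113)*(1/29) = 1/3277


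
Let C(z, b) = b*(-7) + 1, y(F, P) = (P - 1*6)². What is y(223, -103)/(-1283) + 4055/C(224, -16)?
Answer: 3860012/144979 ≈ 26.625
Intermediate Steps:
y(F, P) = (-6 + P)² (y(F, P) = (P - 6)² = (-6 + P)²)
C(z, b) = 1 - 7*b (C(z, b) = -7*b + 1 = 1 - 7*b)
y(223, -103)/(-1283) + 4055/C(224, -16) = (-6 - 103)²/(-1283) + 4055/(1 - 7*(-16)) = (-109)²*(-1/1283) + 4055/(1 + 112) = 11881*(-1/1283) + 4055/113 = -11881/1283 + 4055*(1/113) = -11881/1283 + 4055/113 = 3860012/144979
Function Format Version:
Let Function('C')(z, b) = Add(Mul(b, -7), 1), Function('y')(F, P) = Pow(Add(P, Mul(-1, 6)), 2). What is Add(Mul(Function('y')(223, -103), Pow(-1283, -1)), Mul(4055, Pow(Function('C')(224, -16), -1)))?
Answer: Rational(3860012, 144979) ≈ 26.625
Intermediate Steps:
Function('y')(F, P) = Pow(Add(-6, P), 2) (Function('y')(F, P) = Pow(Add(P, -6), 2) = Pow(Add(-6, P), 2))
Function('C')(z, b) = Add(1, Mul(-7, b)) (Function('C')(z, b) = Add(Mul(-7, b), 1) = Add(1, Mul(-7, b)))
Add(Mul(Function('y')(223, -103), Pow(-1283, -1)), Mul(4055, Pow(Function('C')(224, -16), -1))) = Add(Mul(Pow(Add(-6, -103), 2), Pow(-1283, -1)), Mul(4055, Pow(Add(1, Mul(-7, -16)), -1))) = Add(Mul(Pow(-109, 2), Rational(-1, 1283)), Mul(4055, Pow(Add(1, 112), -1))) = Add(Mul(11881, Rational(-1, 1283)), Mul(4055, Pow(113, -1))) = Add(Rational(-11881, 1283), Mul(4055, Rational(1, 113))) = Add(Rational(-11881, 1283), Rational(4055, 113)) = Rational(3860012, 144979)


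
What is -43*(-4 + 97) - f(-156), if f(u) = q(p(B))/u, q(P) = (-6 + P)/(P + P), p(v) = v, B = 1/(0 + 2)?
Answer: -1247699/312 ≈ -3999.0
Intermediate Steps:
B = ½ (B = 1/2 = ½ ≈ 0.50000)
q(P) = (-6 + P)/(2*P) (q(P) = (-6 + P)/((2*P)) = (-6 + P)*(1/(2*P)) = (-6 + P)/(2*P))
f(u) = -11/(2*u) (f(u) = ((-6 + ½)/(2*(½)))/u = ((½)*2*(-11/2))/u = -11/(2*u))
-43*(-4 + 97) - f(-156) = -43*(-4 + 97) - (-11)/(2*(-156)) = -43*93 - (-11)*(-1)/(2*156) = -3999 - 1*11/312 = -3999 - 11/312 = -1247699/312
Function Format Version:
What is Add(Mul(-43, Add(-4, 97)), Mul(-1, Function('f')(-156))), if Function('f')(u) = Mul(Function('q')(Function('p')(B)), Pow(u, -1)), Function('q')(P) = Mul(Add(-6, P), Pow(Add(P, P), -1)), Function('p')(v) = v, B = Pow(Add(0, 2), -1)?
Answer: Rational(-1247699, 312) ≈ -3999.0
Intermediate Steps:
B = Rational(1, 2) (B = Pow(2, -1) = Rational(1, 2) ≈ 0.50000)
Function('q')(P) = Mul(Rational(1, 2), Pow(P, -1), Add(-6, P)) (Function('q')(P) = Mul(Add(-6, P), Pow(Mul(2, P), -1)) = Mul(Add(-6, P), Mul(Rational(1, 2), Pow(P, -1))) = Mul(Rational(1, 2), Pow(P, -1), Add(-6, P)))
Function('f')(u) = Mul(Rational(-11, 2), Pow(u, -1)) (Function('f')(u) = Mul(Mul(Rational(1, 2), Pow(Rational(1, 2), -1), Add(-6, Rational(1, 2))), Pow(u, -1)) = Mul(Mul(Rational(1, 2), 2, Rational(-11, 2)), Pow(u, -1)) = Mul(Rational(-11, 2), Pow(u, -1)))
Add(Mul(-43, Add(-4, 97)), Mul(-1, Function('f')(-156))) = Add(Mul(-43, Add(-4, 97)), Mul(-1, Mul(Rational(-11, 2), Pow(-156, -1)))) = Add(Mul(-43, 93), Mul(-1, Mul(Rational(-11, 2), Rational(-1, 156)))) = Add(-3999, Mul(-1, Rational(11, 312))) = Add(-3999, Rational(-11, 312)) = Rational(-1247699, 312)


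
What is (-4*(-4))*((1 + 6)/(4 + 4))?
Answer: 14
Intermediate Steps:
(-4*(-4))*((1 + 6)/(4 + 4)) = 16*(7/8) = 14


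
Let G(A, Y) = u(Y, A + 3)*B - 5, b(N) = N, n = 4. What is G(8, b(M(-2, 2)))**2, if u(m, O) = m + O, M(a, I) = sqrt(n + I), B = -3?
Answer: 1498 + 228*sqrt(6) ≈ 2056.5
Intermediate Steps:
M(a, I) = sqrt(4 + I)
u(m, O) = O + m
G(A, Y) = -14 - 3*A - 3*Y (G(A, Y) = ((A + 3) + Y)*(-3) - 5 = ((3 + A) + Y)*(-3) - 5 = (3 + A + Y)*(-3) - 5 = (-9 - 3*A - 3*Y) - 5 = -14 - 3*A - 3*Y)
G(8, b(M(-2, 2)))**2 = (-14 - 3*8 - 3*sqrt(4 + 2))**2 = (-14 - 24 - 3*sqrt(6))**2 = (-38 - 3*sqrt(6))**2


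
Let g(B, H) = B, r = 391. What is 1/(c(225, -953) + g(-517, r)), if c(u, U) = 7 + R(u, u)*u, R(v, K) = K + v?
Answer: 1/100740 ≈ 9.9265e-6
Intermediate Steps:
c(u, U) = 7 + 2*u**2 (c(u, U) = 7 + (u + u)*u = 7 + (2*u)*u = 7 + 2*u**2)
1/(c(225, -953) + g(-517, r)) = 1/((7 + 2*225**2) - 517) = 1/((7 + 2*50625) - 517) = 1/((7 + 101250) - 517) = 1/(101257 - 517) = 1/100740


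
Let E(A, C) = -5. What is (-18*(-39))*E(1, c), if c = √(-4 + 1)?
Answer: -3510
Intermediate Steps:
c = I*√3 (c = √(-3) = I*√3 ≈ 1.732*I)
(-18*(-39))*E(1, c) = -18*(-39)*(-5) = 702*(-5) = -3510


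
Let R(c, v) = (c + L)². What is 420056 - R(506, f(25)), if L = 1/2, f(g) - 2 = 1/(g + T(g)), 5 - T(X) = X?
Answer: 654055/4 ≈ 1.6351e+5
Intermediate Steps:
T(X) = 5 - X
f(g) = 11/5 (f(g) = 2 + 1/(g + (5 - g)) = 2 + 1/5 = 2 + ⅕ = 11/5)
L = ½ ≈ 0.50000
R(c, v) = (½ + c)² (R(c, v) = (c + ½)² = (½ + c)²)
420056 - R(506, f(25)) = 420056 - (1 + 2*506)²/4 = 420056 - (1 + 1012)²/4 = 420056 - 1013²/4 = 420056 - 1026169/4 = 654055/4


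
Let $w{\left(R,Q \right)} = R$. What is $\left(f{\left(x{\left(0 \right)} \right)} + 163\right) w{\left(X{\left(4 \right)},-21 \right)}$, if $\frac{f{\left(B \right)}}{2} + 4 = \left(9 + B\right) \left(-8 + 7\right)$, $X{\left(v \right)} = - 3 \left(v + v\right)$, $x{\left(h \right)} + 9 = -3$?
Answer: $-3864$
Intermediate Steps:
$x{\left(h \right)} = -12$ ($x{\left(h \right)} = -9 - 3 = -12$)
$X{\left(v \right)} = - 6 v$ ($X{\left(v \right)} = - 3 \cdot 2 v = - 6 v$)
$f{\left(B \right)} = -26 - 2 B$ ($f{\left(B \right)} = -8 + 2 \left(9 + B\right) \left(-8 + 7\right) = -8 + 2 \left(9 + B\right) \left(-1\right) = -8 + 2 \left(-9 - B\right) = -8 - \left(18 + 2 B\right) = -26 - 2 B$)
$\left(f{\left(x{\left(0 \right)} \right)} + 163\right) w{\left(X{\left(4 \right)},-21 \right)} = \left(\left(-26 - -24\right) + 163\right) \left(\left(-6\right) 4\right) = \left(\left(-26 + 24\right) + 163\right) \left(-24\right) = \left(-2 + 163\right) \left(-24\right) = 161 \left(-24\right) = -3864$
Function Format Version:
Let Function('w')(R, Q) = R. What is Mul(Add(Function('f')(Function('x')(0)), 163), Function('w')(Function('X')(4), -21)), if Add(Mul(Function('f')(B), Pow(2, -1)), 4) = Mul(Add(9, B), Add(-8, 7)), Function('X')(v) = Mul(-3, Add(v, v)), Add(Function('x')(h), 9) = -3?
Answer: -3864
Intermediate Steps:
Function('x')(h) = -12 (Function('x')(h) = Add(-9, -3) = -12)
Function('X')(v) = Mul(-6, v) (Function('X')(v) = Mul(-3, Mul(2, v)) = Mul(-6, v))
Function('f')(B) = Add(-26, Mul(-2, B)) (Function('f')(B) = Add(-8, Mul(2, Mul(Add(9, B), Add(-8, 7)))) = Add(-8, Mul(2, Mul(Add(9, B), -1))) = Add(-8, Mul(2, Add(-9, Mul(-1, B)))) = Add(-8, Add(-18, Mul(-2, B))) = Add(-26, Mul(-2, B)))
Mul(Add(Function('f')(Function('x')(0)), 163), Function('w')(Function('X')(4), -21)) = Mul(Add(Add(-26, Mul(-2, -12)), 163), Mul(-6, 4)) = Mul(Add(Add(-26, 24), 163), -24) = Mul(Add(-2, 163), -24) = Mul(161, -24) = -3864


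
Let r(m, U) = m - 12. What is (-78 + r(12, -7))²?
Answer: 6084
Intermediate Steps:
r(m, U) = -12 + m
(-78 + r(12, -7))² = (-78 + (-12 + 12))² = (-78 + 0)² = (-78)² = 6084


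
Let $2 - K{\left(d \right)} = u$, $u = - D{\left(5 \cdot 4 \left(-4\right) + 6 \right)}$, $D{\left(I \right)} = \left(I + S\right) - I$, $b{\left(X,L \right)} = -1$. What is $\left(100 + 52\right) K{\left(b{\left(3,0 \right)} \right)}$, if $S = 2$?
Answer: $608$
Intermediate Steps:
$D{\left(I \right)} = 2$ ($D{\left(I \right)} = \left(I + 2\right) - I = \left(2 + I\right) - I = 2$)
$u = -2$ ($u = \left(-1\right) 2 = -2$)
$K{\left(d \right)} = 4$ ($K{\left(d \right)} = 2 - -2 = 2 + 2 = 4$)
$\left(100 + 52\right) K{\left(b{\left(3,0 \right)} \right)} = \left(100 + 52\right) 4 = 152 \cdot 4 = 608$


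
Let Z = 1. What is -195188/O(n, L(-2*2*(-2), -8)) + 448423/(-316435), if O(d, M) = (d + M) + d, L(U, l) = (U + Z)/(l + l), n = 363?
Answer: -993433882241/3672861045 ≈ -270.48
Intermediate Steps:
L(U, l) = (1 + U)/(2*l) (L(U, l) = (U + 1)/(l + l) = (1 + U)/((2*l)) = (1 + U)*(1/(2*l)) = (1 + U)/(2*l))
O(d, M) = M + 2*d (O(d, M) = (M + d) + d = M + 2*d)
-195188/O(n, L(-2*2*(-2), -8)) + 448423/(-316435) = -195188/((½)*(1 - 2*2*(-2))/(-8) + 2*363) + 448423/(-316435) = -195188/((½)*(-⅛)*(1 - 4*(-2)) + 726) + 448423*(-1/316435) = -195188/((½)*(-⅛)*(1 + 8) + 726) - 448423/316435 = -195188/((½)*(-⅛)*9 + 726) - 448423/316435 = -195188/(-9/16 + 726) - 448423/316435 = -195188/11607/16 - 448423/316435 = -195188*16/11607 - 448423/316435 = -3123008/11607 - 448423/316435 = -993433882241/3672861045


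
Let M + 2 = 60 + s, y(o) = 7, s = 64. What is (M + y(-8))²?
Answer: 16641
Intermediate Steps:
M = 122 (M = -2 + (60 + 64) = -2 + 124 = 122)
(M + y(-8))² = (122 + 7)² = 129² = 16641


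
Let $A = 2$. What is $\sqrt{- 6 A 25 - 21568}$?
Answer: $2 i \sqrt{5467} \approx 147.88 i$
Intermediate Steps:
$\sqrt{- 6 A 25 - 21568} = \sqrt{\left(-6\right) 2 \cdot 25 - 21568} = \sqrt{\left(-12\right) 25 - 21568} = \sqrt{-300 - 21568} = \sqrt{-21868} = 2 i \sqrt{5467}$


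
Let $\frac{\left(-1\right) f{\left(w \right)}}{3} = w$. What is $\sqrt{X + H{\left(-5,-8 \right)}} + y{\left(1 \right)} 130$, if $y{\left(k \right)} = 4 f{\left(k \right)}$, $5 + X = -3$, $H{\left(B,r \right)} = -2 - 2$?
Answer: $-1560 + 2 i \sqrt{3} \approx -1560.0 + 3.4641 i$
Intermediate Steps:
$f{\left(w \right)} = - 3 w$
$H{\left(B,r \right)} = -4$ ($H{\left(B,r \right)} = -2 - 2 = -4$)
$X = -8$ ($X = -5 - 3 = -8$)
$y{\left(k \right)} = - 12 k$ ($y{\left(k \right)} = 4 \left(- 3 k\right) = - 12 k$)
$\sqrt{X + H{\left(-5,-8 \right)}} + y{\left(1 \right)} 130 = \sqrt{-8 - 4} + \left(-12\right) 1 \cdot 130 = \sqrt{-12} - 1560 = 2 i \sqrt{3} - 1560 = -1560 + 2 i \sqrt{3}$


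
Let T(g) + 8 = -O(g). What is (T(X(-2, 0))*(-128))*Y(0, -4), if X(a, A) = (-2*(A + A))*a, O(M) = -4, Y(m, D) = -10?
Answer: -5120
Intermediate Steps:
X(a, A) = -4*A*a (X(a, A) = (-4*A)*a = -4*A*a)
T(g) = -4 (T(g) = -8 - 1*(-4) = -8 + 4 = -4)
(T(X(-2, 0))*(-128))*Y(0, -4) = -4*(-128)*(-10) = 512*(-10) = -5120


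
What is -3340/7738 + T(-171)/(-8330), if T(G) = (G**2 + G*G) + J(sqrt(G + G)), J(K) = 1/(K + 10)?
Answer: 3*(-240177958*sqrt(38) + 800594483*I)/(32228770*(-10*I + 3*sqrt(38))) ≈ -7.4523 + 5.0236e-6*I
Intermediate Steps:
J(K) = 1/(10 + K)
T(G) = 1/(10 + sqrt(2)*sqrt(G)) + 2*G**2 (T(G) = (G**2 + G*G) + 1/(10 + sqrt(G + G)) = (G**2 + G**2) + 1/(10 + sqrt(2*G)) = 2*G**2 + 1/(10 + sqrt(2)*sqrt(G)) = 1/(10 + sqrt(2)*sqrt(G)) + 2*G**2)
-3340/7738 + T(-171)/(-8330) = -3340/7738 + ((1 + 2*(-171)**2*(10 + sqrt(2)*sqrt(-171)))/(10 + sqrt(2)*sqrt(-171)))/(-8330) = -3340*1/7738 + ((1 + 2*29241*(10 + sqrt(2)*(3*I*sqrt(19))))/(10 + sqrt(2)*(3*I*sqrt(19))))*(-1/8330) = -1670/3869 + ((1 + 2*29241*(10 + 3*I*sqrt(38)))/(10 + 3*I*sqrt(38)))*(-1/8330) = -1670/3869 + ((1 + (584820 + 175446*I*sqrt(38)))/(10 + 3*I*sqrt(38)))*(-1/8330) = -1670/3869 + ((584821 + 175446*I*sqrt(38))/(10 + 3*I*sqrt(38)))*(-1/8330) = -1670/3869 - (584821 + 175446*I*sqrt(38))/(8330*(10 + 3*I*sqrt(38)))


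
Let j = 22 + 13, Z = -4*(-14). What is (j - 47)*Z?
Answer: -672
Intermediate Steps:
Z = 56
j = 35
(j - 47)*Z = (35 - 47)*56 = -12*56 = -672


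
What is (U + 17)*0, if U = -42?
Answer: 0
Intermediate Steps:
(U + 17)*0 = (-42 + 17)*0 = -25*0 = 0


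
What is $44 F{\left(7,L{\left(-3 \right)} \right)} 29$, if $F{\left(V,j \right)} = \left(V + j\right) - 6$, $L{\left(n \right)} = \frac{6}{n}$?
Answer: $-1276$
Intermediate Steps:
$F{\left(V,j \right)} = -6 + V + j$
$44 F{\left(7,L{\left(-3 \right)} \right)} 29 = 44 \left(-6 + 7 + \frac{6}{-3}\right) 29 = 44 \left(-6 + 7 + 6 \left(- \frac{1}{3}\right)\right) 29 = 44 \left(-6 + 7 - 2\right) 29 = 44 \left(-1\right) 29 = \left(-44\right) 29 = -1276$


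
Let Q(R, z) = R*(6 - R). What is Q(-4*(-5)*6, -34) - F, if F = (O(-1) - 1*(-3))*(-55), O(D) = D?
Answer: -13570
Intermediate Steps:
F = -110 (F = (-1 - 1*(-3))*(-55) = (-1 + 3)*(-55) = 2*(-55) = -110)
Q(-4*(-5)*6, -34) - F = (-4*(-5)*6)*(6 - (-4*(-5))*6) - 1*(-110) = (20*6)*(6 - 20*6) + 110 = 120*(6 - 1*120) + 110 = 120*(6 - 120) + 110 = 120*(-114) + 110 = -13680 + 110 = -13570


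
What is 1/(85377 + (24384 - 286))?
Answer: 1/109475 ≈ 9.1345e-6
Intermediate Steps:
1/(85377 + (24384 - 286)) = 1/(85377 + 24098) = 1/109475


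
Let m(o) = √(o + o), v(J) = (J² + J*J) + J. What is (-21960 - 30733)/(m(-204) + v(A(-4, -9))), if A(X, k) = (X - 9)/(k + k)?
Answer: -610343019/2697337 + 691437546*I*√102/2697337 ≈ -226.28 + 2588.9*I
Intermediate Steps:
A(X, k) = (-9 + X)/(2*k) (A(X, k) = (-9 + X)/((2*k)) = (-9 + X)*(1/(2*k)) = (-9 + X)/(2*k))
v(J) = J + 2*J² (v(J) = (J² + J²) + J = 2*J² + J = J + 2*J²)
m(o) = √2*√o (m(o) = √(2*o) = √2*√o)
(-21960 - 30733)/(m(-204) + v(A(-4, -9))) = (-21960 - 30733)/(√2*√(-204) + ((½)*(-9 - 4)/(-9))*(1 + 2*((½)*(-9 - 4)/(-9)))) = -52693/(√2*(2*I*√51) + ((½)*(-⅑)*(-13))*(1 + 2*((½)*(-⅑)*(-13)))) = -52693/(2*I*√102 + 13*(1 + 2*(13/18))/18) = -52693/(2*I*√102 + 13*(1 + 13/9)/18) = -52693/(2*I*√102 + (13/18)*(22/9)) = -52693/(2*I*√102 + 143/81) = -52693/(143/81 + 2*I*√102)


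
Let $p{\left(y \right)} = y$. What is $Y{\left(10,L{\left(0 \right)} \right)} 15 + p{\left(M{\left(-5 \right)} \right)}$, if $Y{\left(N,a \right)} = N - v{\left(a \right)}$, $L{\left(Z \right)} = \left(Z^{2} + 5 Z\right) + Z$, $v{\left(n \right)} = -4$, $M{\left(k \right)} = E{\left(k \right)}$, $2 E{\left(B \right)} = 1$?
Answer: $\frac{421}{2} \approx 210.5$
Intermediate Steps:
$E{\left(B \right)} = \frac{1}{2}$ ($E{\left(B \right)} = \frac{1}{2} \cdot 1 = \frac{1}{2}$)
$M{\left(k \right)} = \frac{1}{2}$
$L{\left(Z \right)} = Z^{2} + 6 Z$
$Y{\left(N,a \right)} = 4 + N$ ($Y{\left(N,a \right)} = N - -4 = N + 4 = 4 + N$)
$Y{\left(10,L{\left(0 \right)} \right)} 15 + p{\left(M{\left(-5 \right)} \right)} = \left(4 + 10\right) 15 + \frac{1}{2} = 14 \cdot 15 + \frac{1}{2} = 210 + \frac{1}{2} = \frac{421}{2}$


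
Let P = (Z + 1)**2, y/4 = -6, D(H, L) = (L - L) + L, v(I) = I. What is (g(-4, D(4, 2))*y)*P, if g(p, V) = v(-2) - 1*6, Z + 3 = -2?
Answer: 3072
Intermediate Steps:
Z = -5 (Z = -3 - 2 = -5)
D(H, L) = L (D(H, L) = 0 + L = L)
g(p, V) = -8 (g(p, V) = -2 - 1*6 = -2 - 6 = -8)
y = -24 (y = 4*(-6) = -24)
P = 16 (P = (-5 + 1)**2 = (-4)**2 = 16)
(g(-4, D(4, 2))*y)*P = -8*(-24)*16 = 192*16 = 3072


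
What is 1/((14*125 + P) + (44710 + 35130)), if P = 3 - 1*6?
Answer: 1/81587 ≈ 1.2257e-5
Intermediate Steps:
P = -3 (P = 3 - 6 = -3)
1/((14*125 + P) + (44710 + 35130)) = 1/((14*125 - 3) + (44710 + 35130)) = 1/((1750 - 3) + 79840) = 1/(1747 + 79840) = 1/81587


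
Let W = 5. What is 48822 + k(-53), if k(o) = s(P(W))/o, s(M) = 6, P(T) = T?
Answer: 2587560/53 ≈ 48822.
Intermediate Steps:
k(o) = 6/o
48822 + k(-53) = 48822 + 6/(-53) = 48822 + 6*(-1/53) = 48822 - 6/53 = 2587560/53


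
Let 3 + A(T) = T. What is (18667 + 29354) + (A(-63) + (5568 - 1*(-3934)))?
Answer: 57457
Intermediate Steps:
A(T) = -3 + T
(18667 + 29354) + (A(-63) + (5568 - 1*(-3934))) = (18667 + 29354) + ((-3 - 63) + (5568 - 1*(-3934))) = 48021 + (-66 + (5568 + 3934)) = 48021 + (-66 + 9502) = 48021 + 9436 = 57457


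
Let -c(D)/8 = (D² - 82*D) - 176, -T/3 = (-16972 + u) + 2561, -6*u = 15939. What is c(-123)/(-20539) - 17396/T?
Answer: 19798357472/2103296295 ≈ 9.4130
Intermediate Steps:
u = -5313/2 (u = -⅙*15939 = -5313/2 ≈ -2656.5)
T = 102405/2 (T = -3*((-16972 - 5313/2) + 2561) = -3*(-39257/2 + 2561) = -3*(-34135/2) = 102405/2 ≈ 51203.)
c(D) = 1408 - 8*D² + 656*D (c(D) = -8*((D² - 82*D) - 176) = -8*(-176 + D² - 82*D) = 1408 - 8*D² + 656*D)
c(-123)/(-20539) - 17396/T = (1408 - 8*(-123)² + 656*(-123))/(-20539) - 17396/102405/2 = (1408 - 8*15129 - 80688)*(-1/20539) - 17396*2/102405 = (1408 - 121032 - 80688)*(-1/20539) - 34792/102405 = -200312*(-1/20539) - 34792/102405 = 200312/20539 - 34792/102405 = 19798357472/2103296295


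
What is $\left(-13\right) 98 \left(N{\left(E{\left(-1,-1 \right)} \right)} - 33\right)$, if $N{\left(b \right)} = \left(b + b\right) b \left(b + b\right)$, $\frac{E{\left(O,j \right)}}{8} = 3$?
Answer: $-70405062$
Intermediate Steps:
$E{\left(O,j \right)} = 24$ ($E{\left(O,j \right)} = 8 \cdot 3 = 24$)
$N{\left(b \right)} = 4 b^{3}$ ($N{\left(b \right)} = 2 b b 2 b = 2 b 2 b^{2} = 4 b^{3}$)
$\left(-13\right) 98 \left(N{\left(E{\left(-1,-1 \right)} \right)} - 33\right) = \left(-13\right) 98 \left(4 \cdot 24^{3} - 33\right) = - 1274 \left(4 \cdot 13824 - 33\right) = - 1274 \left(55296 - 33\right) = \left(-1274\right) 55263 = -70405062$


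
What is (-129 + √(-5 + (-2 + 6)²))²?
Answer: (129 - √11)² ≈ 15796.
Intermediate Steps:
(-129 + √(-5 + (-2 + 6)²))² = (-129 + √(-5 + 4²))² = (-129 + √(-5 + 16))² = (-129 + √11)²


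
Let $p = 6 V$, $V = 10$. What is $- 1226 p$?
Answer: $-73560$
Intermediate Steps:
$p = 60$ ($p = 6 \cdot 10 = 60$)
$- 1226 p = \left(-1226\right) 60 = -73560$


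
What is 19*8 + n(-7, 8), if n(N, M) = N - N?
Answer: 152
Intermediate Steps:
n(N, M) = 0
19*8 + n(-7, 8) = 19*8 + 0 = 152 + 0 = 152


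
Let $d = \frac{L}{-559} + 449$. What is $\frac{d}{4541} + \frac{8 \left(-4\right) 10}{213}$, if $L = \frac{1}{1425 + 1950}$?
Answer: $- \frac{853687121696}{608268652875} \approx -1.4035$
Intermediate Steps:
$L = \frac{1}{3375} \approx 0.0002963$
$d = \frac{847094624}{1886625}$ ($d = \frac{1}{3375 \left(-559\right)} + 449 = \frac{1}{3375} \left(- \frac{1}{559}\right) + 449 = - \frac{1}{1886625} + 449 = \frac{847094624}{1886625} \approx 449.0$)
$\frac{d}{4541} + \frac{8 \left(-4\right) 10}{213} = \frac{847094624}{1886625 \cdot 4541} + \frac{8 \left(-4\right) 10}{213} = \frac{847094624}{1886625} \cdot \frac{1}{4541} + \left(-32\right) 10 \cdot \frac{1}{213} = \frac{847094624}{8567164125} - \frac{320}{213} = - \frac{853687121696}{608268652875}$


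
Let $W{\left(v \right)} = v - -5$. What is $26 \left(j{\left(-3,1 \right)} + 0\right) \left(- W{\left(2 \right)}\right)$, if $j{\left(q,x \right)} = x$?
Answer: $-182$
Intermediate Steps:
$W{\left(v \right)} = 5 + v$ ($W{\left(v \right)} = v + 5 = 5 + v$)
$26 \left(j{\left(-3,1 \right)} + 0\right) \left(- W{\left(2 \right)}\right) = 26 \left(1 + 0\right) \left(- (5 + 2)\right) = 26 \cdot 1 \left(\left(-1\right) 7\right) = 26 \left(-7\right) = -182$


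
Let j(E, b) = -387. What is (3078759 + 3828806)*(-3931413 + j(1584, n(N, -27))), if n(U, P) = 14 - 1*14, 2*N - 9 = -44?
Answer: -27159164067000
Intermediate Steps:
N = -35/2 (N = 9/2 + (½)*(-44) = 9/2 - 22 = -35/2 ≈ -17.500)
n(U, P) = 0 (n(U, P) = 14 - 14 = 0)
(3078759 + 3828806)*(-3931413 + j(1584, n(N, -27))) = (3078759 + 3828806)*(-3931413 - 387) = 6907565*(-3931800) = -27159164067000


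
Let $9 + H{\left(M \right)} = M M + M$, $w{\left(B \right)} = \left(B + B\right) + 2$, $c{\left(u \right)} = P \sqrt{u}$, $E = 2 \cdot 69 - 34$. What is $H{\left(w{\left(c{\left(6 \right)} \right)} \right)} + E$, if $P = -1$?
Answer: $125 - 10 \sqrt{6} \approx 100.51$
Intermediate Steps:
$E = 104$ ($E = 138 - 34 = 104$)
$c{\left(u \right)} = - \sqrt{u}$
$w{\left(B \right)} = 2 + 2 B$ ($w{\left(B \right)} = 2 B + 2 = 2 + 2 B$)
$H{\left(M \right)} = -9 + M + M^{2}$ ($H{\left(M \right)} = -9 + \left(M M + M\right) = -9 + \left(M^{2} + M\right) = -9 + \left(M + M^{2}\right) = -9 + M + M^{2}$)
$H{\left(w{\left(c{\left(6 \right)} \right)} \right)} + E = \left(-9 + \left(2 + 2 \left(- \sqrt{6}\right)\right) + \left(2 + 2 \left(- \sqrt{6}\right)\right)^{2}\right) + 104 = \left(-9 + \left(2 - 2 \sqrt{6}\right) + \left(2 - 2 \sqrt{6}\right)^{2}\right) + 104 = \left(-7 + \left(2 - 2 \sqrt{6}\right)^{2} - 2 \sqrt{6}\right) + 104 = 97 + \left(2 - 2 \sqrt{6}\right)^{2} - 2 \sqrt{6}$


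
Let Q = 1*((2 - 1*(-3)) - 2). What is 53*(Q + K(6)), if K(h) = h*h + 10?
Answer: 2597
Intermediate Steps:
K(h) = 10 + h² (K(h) = h² + 10 = 10 + h²)
Q = 3 (Q = 1*((2 + 3) - 2) = 1*(5 - 2) = 1*3 = 3)
53*(Q + K(6)) = 53*(3 + (10 + 6²)) = 53*(3 + (10 + 36)) = 53*(3 + 46) = 53*49 = 2597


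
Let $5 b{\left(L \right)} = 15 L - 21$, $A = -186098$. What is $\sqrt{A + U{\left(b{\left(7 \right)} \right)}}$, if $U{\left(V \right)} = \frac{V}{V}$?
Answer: $i \sqrt{186097} \approx 431.39 i$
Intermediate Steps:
$b{\left(L \right)} = - \frac{21}{5} + 3 L$ ($b{\left(L \right)} = \frac{15 L - 21}{5} = \frac{-21 + 15 L}{5} = - \frac{21}{5} + 3 L$)
$U{\left(V \right)} = 1$
$\sqrt{A + U{\left(b{\left(7 \right)} \right)}} = \sqrt{-186098 + 1} = \sqrt{-186097} = i \sqrt{186097}$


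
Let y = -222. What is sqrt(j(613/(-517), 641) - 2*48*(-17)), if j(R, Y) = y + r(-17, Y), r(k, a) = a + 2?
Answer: sqrt(2053) ≈ 45.310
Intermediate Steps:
r(k, a) = 2 + a
j(R, Y) = -220 + Y (j(R, Y) = -222 + (2 + Y) = -220 + Y)
sqrt(j(613/(-517), 641) - 2*48*(-17)) = sqrt((-220 + 641) - 2*48*(-17)) = sqrt(421 - 96*(-17)) = sqrt(421 + 1632) = sqrt(2053)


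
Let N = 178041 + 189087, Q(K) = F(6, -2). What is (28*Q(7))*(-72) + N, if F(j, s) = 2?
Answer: 363096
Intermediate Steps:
Q(K) = 2
N = 367128
(28*Q(7))*(-72) + N = (28*2)*(-72) + 367128 = 56*(-72) + 367128 = -4032 + 367128 = 363096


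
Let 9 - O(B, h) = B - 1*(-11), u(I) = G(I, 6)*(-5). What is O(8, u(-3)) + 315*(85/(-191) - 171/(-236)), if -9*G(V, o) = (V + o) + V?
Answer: 3518555/45076 ≈ 78.058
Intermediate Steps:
G(V, o) = -2*V/9 - o/9 (G(V, o) = -((V + o) + V)/9 = -(o + 2*V)/9 = -2*V/9 - o/9)
u(I) = 10/3 + 10*I/9 (u(I) = (-2*I/9 - ⅑*6)*(-5) = (-2*I/9 - ⅔)*(-5) = (-⅔ - 2*I/9)*(-5) = 10/3 + 10*I/9)
O(B, h) = -2 - B (O(B, h) = 9 - (B - 1*(-11)) = 9 - (B + 11) = 9 - (11 + B) = 9 + (-11 - B) = -2 - B)
O(8, u(-3)) + 315*(85/(-191) - 171/(-236)) = (-2 - 1*8) + 315*(85/(-191) - 171/(-236)) = (-2 - 8) + 315*(85*(-1/191) - 171*(-1/236)) = -10 + 315*(-85/191 + 171/236) = -10 + 315*(12601/45076) = -10 + 3969315/45076 = 3518555/45076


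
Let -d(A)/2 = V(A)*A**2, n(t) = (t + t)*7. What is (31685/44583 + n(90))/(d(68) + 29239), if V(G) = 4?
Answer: -56206265/345651999 ≈ -0.16261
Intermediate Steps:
n(t) = 14*t (n(t) = (2*t)*7 = 14*t)
d(A) = -8*A**2
(31685/44583 + n(90))/(d(68) + 29239) = (31685/44583 + 14*90)/(-8*68**2 + 29239) = (31685*(1/44583) + 1260)/(-8*4624 + 29239) = (31685/44583 + 1260)/(-36992 + 29239) = (56206265/44583)/(-7753) = (56206265/44583)*(-1/7753) = -56206265/345651999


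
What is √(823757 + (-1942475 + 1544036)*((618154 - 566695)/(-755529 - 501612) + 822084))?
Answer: I*√57517817041416512415022/419047 ≈ 5.7232e+5*I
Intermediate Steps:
√(823757 + (-1942475 + 1544036)*((618154 - 566695)/(-755529 - 501612) + 822084)) = √(823757 - 398439*(51459/(-1257141) + 822084)) = √(823757 - 398439*(51459*(-1/1257141) + 822084)) = √(823757 - 398439*(-17153/419047 + 822084)) = √(823757 - 398439*344491816795/419047) = √(823757 - 137258974991983005/419047) = √(-137258629799083426/419047) = I*√57517817041416512415022/419047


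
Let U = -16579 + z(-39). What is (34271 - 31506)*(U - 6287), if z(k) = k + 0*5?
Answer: -63332325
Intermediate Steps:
z(k) = k (z(k) = k + 0 = k)
U = -16618 (U = -16579 - 39 = -16618)
(34271 - 31506)*(U - 6287) = (34271 - 31506)*(-16618 - 6287) = 2765*(-22905) = -63332325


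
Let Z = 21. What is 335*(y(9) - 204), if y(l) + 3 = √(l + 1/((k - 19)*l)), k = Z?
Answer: -69345 + 335*√326/6 ≈ -68337.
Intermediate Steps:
k = 21
y(l) = -3 + √(l + 1/(2*l)) (y(l) = -3 + √(l + 1/((21 - 19)*l)) = -3 + √(l + 1/(2*l)))
335*(y(9) - 204) = 335*((-3 + √(2/9 + 4*9)/2) - 204) = 335*((-3 + √(2*(⅑) + 36)/2) - 204) = 335*((-3 + √(2/9 + 36)/2) - 204) = 335*((-3 + √(326/9)/2) - 204) = 335*((-3 + (√326/3)/2) - 204) = 335*((-3 + √326/6) - 204) = 335*(-207 + √326/6) = -69345 + 335*√326/6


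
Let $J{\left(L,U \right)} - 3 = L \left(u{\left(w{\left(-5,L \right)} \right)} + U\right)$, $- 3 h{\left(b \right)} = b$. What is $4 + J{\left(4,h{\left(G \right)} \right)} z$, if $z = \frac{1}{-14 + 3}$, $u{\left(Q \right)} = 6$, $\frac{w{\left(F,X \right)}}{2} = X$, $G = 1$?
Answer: $\frac{5}{3} \approx 1.6667$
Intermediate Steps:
$w{\left(F,X \right)} = 2 X$
$h{\left(b \right)} = - \frac{b}{3}$
$z = - \frac{1}{11}$ ($z = \frac{1}{-11} = - \frac{1}{11} \approx -0.090909$)
$J{\left(L,U \right)} = 3 + L \left(6 + U\right)$
$4 + J{\left(4,h{\left(G \right)} \right)} z = 4 + \left(3 + 6 \cdot 4 + 4 \left(\left(- \frac{1}{3}\right) 1\right)\right) \left(- \frac{1}{11}\right) = 4 + \left(3 + 24 + 4 \left(- \frac{1}{3}\right)\right) \left(- \frac{1}{11}\right) = 4 + \left(3 + 24 - \frac{4}{3}\right) \left(- \frac{1}{11}\right) = 4 + \frac{77}{3} \left(- \frac{1}{11}\right) = 4 - \frac{7}{3} = \frac{5}{3}$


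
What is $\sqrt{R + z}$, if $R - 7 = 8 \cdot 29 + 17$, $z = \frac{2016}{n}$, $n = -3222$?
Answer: $\frac{4 \sqrt{511403}}{179} \approx 15.98$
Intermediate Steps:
$z = - \frac{112}{179}$ ($z = \frac{2016}{-3222} = 2016 \left(- \frac{1}{3222}\right) = - \frac{112}{179} \approx -0.6257$)
$R = 256$ ($R = 7 + \left(8 \cdot 29 + 17\right) = 7 + \left(232 + 17\right) = 7 + 249 = 256$)
$\sqrt{R + z} = \sqrt{256 - \frac{112}{179}} = \sqrt{\frac{45712}{179}} = \frac{4 \sqrt{511403}}{179}$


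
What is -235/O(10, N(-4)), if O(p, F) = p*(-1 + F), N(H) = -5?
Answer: 47/12 ≈ 3.9167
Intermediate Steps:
-235/O(10, N(-4)) = -235*1/(10*(-1 - 5)) = -235/(10*(-6)) = -235/(-60) = -235*(-1/60) = 47/12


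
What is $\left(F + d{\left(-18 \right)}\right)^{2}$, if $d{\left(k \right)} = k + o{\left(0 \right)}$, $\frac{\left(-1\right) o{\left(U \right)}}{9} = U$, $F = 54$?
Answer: $1296$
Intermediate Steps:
$o{\left(U \right)} = - 9 U$
$d{\left(k \right)} = k$ ($d{\left(k \right)} = k - 0 = k + 0 = k$)
$\left(F + d{\left(-18 \right)}\right)^{2} = \left(54 - 18\right)^{2} = 36^{2} = 1296$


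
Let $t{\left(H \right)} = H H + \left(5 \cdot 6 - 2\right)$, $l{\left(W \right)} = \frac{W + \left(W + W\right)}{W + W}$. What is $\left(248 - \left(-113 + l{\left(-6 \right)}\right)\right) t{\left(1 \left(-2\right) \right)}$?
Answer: $11504$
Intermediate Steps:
$l{\left(W \right)} = \frac{3}{2}$ ($l{\left(W \right)} = \frac{W + 2 W}{2 W} = 3 W \frac{1}{2 W} = \frac{3}{2}$)
$t{\left(H \right)} = 28 + H^{2}$ ($t{\left(H \right)} = H^{2} + \left(30 - 2\right) = H^{2} + 28 = 28 + H^{2}$)
$\left(248 - \left(-113 + l{\left(-6 \right)}\right)\right) t{\left(1 \left(-2\right) \right)} = \left(248 + \left(113 - \frac{3}{2}\right)\right) \left(28 + \left(1 \left(-2\right)\right)^{2}\right) = \left(248 + \left(113 - \frac{3}{2}\right)\right) \left(28 + \left(-2\right)^{2}\right) = \left(248 + \frac{223}{2}\right) \left(28 + 4\right) = \frac{719}{2} \cdot 32 = 11504$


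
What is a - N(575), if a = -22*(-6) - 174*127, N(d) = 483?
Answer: -22449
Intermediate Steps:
a = -21966 (a = 132 - 22098 = -21966)
a - N(575) = -21966 - 1*483 = -21966 - 483 = -22449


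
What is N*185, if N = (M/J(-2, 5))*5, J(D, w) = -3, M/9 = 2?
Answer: -5550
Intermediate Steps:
M = 18 (M = 9*2 = 18)
N = -30 (N = (18/(-3))*5 = (18*(-1/3))*5 = -6*5 = -30)
N*185 = -30*185 = -5550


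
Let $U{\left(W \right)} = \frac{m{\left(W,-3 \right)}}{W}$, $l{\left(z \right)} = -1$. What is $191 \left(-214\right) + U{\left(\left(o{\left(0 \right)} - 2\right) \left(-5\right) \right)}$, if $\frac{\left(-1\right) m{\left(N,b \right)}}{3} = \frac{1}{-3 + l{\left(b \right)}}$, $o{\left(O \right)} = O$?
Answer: $- \frac{1634957}{40} \approx -40874.0$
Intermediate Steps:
$m{\left(N,b \right)} = \frac{3}{4}$ ($m{\left(N,b \right)} = - \frac{3}{-3 - 1} = - \frac{3}{-4} = \left(-3\right) \left(- \frac{1}{4}\right) = \frac{3}{4}$)
$U{\left(W \right)} = \frac{3}{4 W}$
$191 \left(-214\right) + U{\left(\left(o{\left(0 \right)} - 2\right) \left(-5\right) \right)} = 191 \left(-214\right) + \frac{3}{4 \left(0 - 2\right) \left(-5\right)} = -40874 + \frac{3}{4 \left(\left(-2\right) \left(-5\right)\right)} = -40874 + \frac{3}{4 \cdot 10} = -40874 + \frac{3}{4} \cdot \frac{1}{10} = -40874 + \frac{3}{40} = - \frac{1634957}{40}$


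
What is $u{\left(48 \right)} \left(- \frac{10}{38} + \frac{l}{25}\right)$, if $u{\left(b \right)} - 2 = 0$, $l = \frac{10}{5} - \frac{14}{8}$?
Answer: $- \frac{481}{950} \approx -0.50632$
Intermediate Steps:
$l = \frac{1}{4}$ ($l = 10 \cdot \frac{1}{5} - \frac{7}{4} = 2 - \frac{7}{4} = \frac{1}{4} \approx 0.25$)
$u{\left(b \right)} = 2$ ($u{\left(b \right)} = 2 + 0 = 2$)
$u{\left(48 \right)} \left(- \frac{10}{38} + \frac{l}{25}\right) = 2 \left(- \frac{10}{38} + \frac{1}{4 \cdot 25}\right) = 2 \left(\left(-10\right) \frac{1}{38} + \frac{1}{4} \cdot \frac{1}{25}\right) = 2 \left(- \frac{5}{19} + \frac{1}{100}\right) = 2 \left(- \frac{481}{1900}\right) = - \frac{481}{950}$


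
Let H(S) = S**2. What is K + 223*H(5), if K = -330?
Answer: 5245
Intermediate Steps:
K + 223*H(5) = -330 + 223*5**2 = -330 + 223*25 = -330 + 5575 = 5245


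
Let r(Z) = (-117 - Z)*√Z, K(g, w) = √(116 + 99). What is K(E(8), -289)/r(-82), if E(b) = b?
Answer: I*√17630/2870 ≈ 0.046264*I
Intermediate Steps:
K(g, w) = √215
r(Z) = √Z*(-117 - Z)
K(E(8), -289)/r(-82) = √215/((√(-82)*(-117 - 1*(-82)))) = √215/(((I*√82)*(-117 + 82))) = √215/(((I*√82)*(-35))) = √215/((-35*I*√82)) = √215*(I*√82/2870) = I*√17630/2870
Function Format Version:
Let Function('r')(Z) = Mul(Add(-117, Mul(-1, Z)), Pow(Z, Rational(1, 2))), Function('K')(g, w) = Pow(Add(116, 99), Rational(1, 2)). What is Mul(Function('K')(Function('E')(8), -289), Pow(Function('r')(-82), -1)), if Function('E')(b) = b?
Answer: Mul(Rational(1, 2870), I, Pow(17630, Rational(1, 2))) ≈ Mul(0.046264, I)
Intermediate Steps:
Function('K')(g, w) = Pow(215, Rational(1, 2))
Function('r')(Z) = Mul(Pow(Z, Rational(1, 2)), Add(-117, Mul(-1, Z)))
Mul(Function('K')(Function('E')(8), -289), Pow(Function('r')(-82), -1)) = Mul(Pow(215, Rational(1, 2)), Pow(Mul(Pow(-82, Rational(1, 2)), Add(-117, Mul(-1, -82))), -1)) = Mul(Pow(215, Rational(1, 2)), Pow(Mul(Mul(I, Pow(82, Rational(1, 2))), Add(-117, 82)), -1)) = Mul(Pow(215, Rational(1, 2)), Pow(Mul(Mul(I, Pow(82, Rational(1, 2))), -35), -1)) = Mul(Pow(215, Rational(1, 2)), Pow(Mul(-35, I, Pow(82, Rational(1, 2))), -1)) = Mul(Pow(215, Rational(1, 2)), Mul(Rational(1, 2870), I, Pow(82, Rational(1, 2)))) = Mul(Rational(1, 2870), I, Pow(17630, Rational(1, 2)))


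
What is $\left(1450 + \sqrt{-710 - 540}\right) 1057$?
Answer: $1532650 + 26425 i \sqrt{2} \approx 1.5327 \cdot 10^{6} + 37371.0 i$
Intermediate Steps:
$\left(1450 + \sqrt{-710 - 540}\right) 1057 = \left(1450 + \sqrt{-1250}\right) 1057 = \left(1450 + 25 i \sqrt{2}\right) 1057 = 1532650 + 26425 i \sqrt{2}$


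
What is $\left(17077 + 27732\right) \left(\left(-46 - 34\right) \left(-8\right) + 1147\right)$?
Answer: $80073683$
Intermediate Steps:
$\left(17077 + 27732\right) \left(\left(-46 - 34\right) \left(-8\right) + 1147\right) = 44809 \left(\left(-80\right) \left(-8\right) + 1147\right) = 44809 \left(640 + 1147\right) = 44809 \cdot 1787 = 80073683$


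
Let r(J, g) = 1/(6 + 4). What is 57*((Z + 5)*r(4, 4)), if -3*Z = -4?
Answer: 361/10 ≈ 36.100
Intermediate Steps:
Z = 4/3 (Z = -1/3*(-4) = 4/3 ≈ 1.3333)
r(J, g) = 1/10
57*((Z + 5)*r(4, 4)) = 57*((4/3 + 5)*(1/10)) = 57*((19/3)*(1/10)) = 57*(19/30) = 361/10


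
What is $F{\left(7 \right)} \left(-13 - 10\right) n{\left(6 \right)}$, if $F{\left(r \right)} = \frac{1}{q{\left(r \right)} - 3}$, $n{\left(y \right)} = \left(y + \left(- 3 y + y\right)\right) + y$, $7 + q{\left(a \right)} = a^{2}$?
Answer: $0$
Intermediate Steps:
$q{\left(a \right)} = -7 + a^{2}$
$n{\left(y \right)} = 0$ ($n{\left(y \right)} = \left(y - 2 y\right) + y = - y + y = 0$)
$F{\left(r \right)} = \frac{1}{-10 + r^{2}}$ ($F{\left(r \right)} = \frac{1}{\left(-7 + r^{2}\right) - 3} = \frac{1}{-10 + r^{2}}$)
$F{\left(7 \right)} \left(-13 - 10\right) n{\left(6 \right)} = \frac{-13 - 10}{-10 + 7^{2}} \cdot 0 = \frac{1}{-10 + 49} \left(-23\right) 0 = \frac{1}{39} \left(-23\right) 0 = \left(- \frac{23}{39}\right) 0 = 0$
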